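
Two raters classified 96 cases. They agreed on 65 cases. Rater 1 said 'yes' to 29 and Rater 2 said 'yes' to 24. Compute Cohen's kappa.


P_o = 65/96 = 0.677083
P_e = (29*24 + 67*72) / 9216 = 0.598958
kappa = (P_o - P_e) / (1 - P_e)
kappa = (0.677083 - 0.598958) / (1 - 0.598958)
kappa = 0.1948

0.1948


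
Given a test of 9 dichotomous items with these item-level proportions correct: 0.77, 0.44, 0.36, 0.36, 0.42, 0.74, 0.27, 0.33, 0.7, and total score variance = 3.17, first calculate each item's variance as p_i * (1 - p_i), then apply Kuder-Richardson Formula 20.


For each item, compute p_i * q_i:
  Item 1: 0.77 * 0.23 = 0.1771
  Item 2: 0.44 * 0.56 = 0.2464
  Item 3: 0.36 * 0.64 = 0.2304
  Item 4: 0.36 * 0.64 = 0.2304
  Item 5: 0.42 * 0.58 = 0.2436
  Item 6: 0.74 * 0.26 = 0.1924
  Item 7: 0.27 * 0.73 = 0.1971
  Item 8: 0.33 * 0.67 = 0.2211
  Item 9: 0.7 * 0.3 = 0.21
Sum(p_i * q_i) = 0.1771 + 0.2464 + 0.2304 + 0.2304 + 0.2436 + 0.1924 + 0.1971 + 0.2211 + 0.21 = 1.9485
KR-20 = (k/(k-1)) * (1 - Sum(p_i*q_i) / Var_total)
= (9/8) * (1 - 1.9485/3.17)
= 1.125 * 0.3853
KR-20 = 0.4335

0.4335


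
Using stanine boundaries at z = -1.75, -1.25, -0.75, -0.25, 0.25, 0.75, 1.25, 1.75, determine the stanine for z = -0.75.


Stanine boundaries: [-1.75, -1.25, -0.75, -0.25, 0.25, 0.75, 1.25, 1.75]
z = -0.75
Check each boundary:
  z >= -1.75 -> could be stanine 2
  z >= -1.25 -> could be stanine 3
  z >= -0.75 -> could be stanine 4
  z < -0.25
  z < 0.25
  z < 0.75
  z < 1.25
  z < 1.75
Highest qualifying boundary gives stanine = 4

4


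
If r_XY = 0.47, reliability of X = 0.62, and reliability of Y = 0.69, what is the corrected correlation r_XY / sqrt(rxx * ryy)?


r_corrected = rxy / sqrt(rxx * ryy)
= 0.47 / sqrt(0.62 * 0.69)
= 0.47 / sqrt(0.4278)
= 0.47 / 0.654064
r_corrected = 0.7186

0.7186


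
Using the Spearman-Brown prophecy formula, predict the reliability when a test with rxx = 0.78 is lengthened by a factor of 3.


r_new = (n * rxx) / (1 + (n-1) * rxx)
r_new = (3 * 0.78) / (1 + 2 * 0.78)
r_new = 2.34 / 2.56
r_new = 0.9141

0.9141


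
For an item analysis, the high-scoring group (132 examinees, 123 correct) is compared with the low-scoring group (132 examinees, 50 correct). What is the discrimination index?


p_upper = 123/132 = 0.9318
p_lower = 50/132 = 0.3788
D = 0.9318 - 0.3788 = 0.553

0.553


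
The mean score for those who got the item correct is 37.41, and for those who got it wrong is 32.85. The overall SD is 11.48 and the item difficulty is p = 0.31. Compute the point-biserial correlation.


q = 1 - p = 0.69
rpb = ((M1 - M0) / SD) * sqrt(p * q)
rpb = ((37.41 - 32.85) / 11.48) * sqrt(0.31 * 0.69)
rpb = 0.1837

0.1837


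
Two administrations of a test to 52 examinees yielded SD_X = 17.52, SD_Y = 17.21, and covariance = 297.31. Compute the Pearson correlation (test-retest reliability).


r = cov(X,Y) / (SD_X * SD_Y)
r = 297.31 / (17.52 * 17.21)
r = 297.31 / 301.5192
r = 0.986

0.986


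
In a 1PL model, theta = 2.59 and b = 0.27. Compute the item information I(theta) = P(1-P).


P = 1/(1+exp(-(2.59-0.27))) = 0.9105
I = P*(1-P) = 0.9105 * 0.0895
I = 0.0815

0.0815


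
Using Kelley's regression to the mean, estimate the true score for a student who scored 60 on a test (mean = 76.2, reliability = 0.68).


T_est = rxx * X + (1 - rxx) * mean
T_est = 0.68 * 60 + 0.32 * 76.2
T_est = 40.8 + 24.384
T_est = 65.184

65.184


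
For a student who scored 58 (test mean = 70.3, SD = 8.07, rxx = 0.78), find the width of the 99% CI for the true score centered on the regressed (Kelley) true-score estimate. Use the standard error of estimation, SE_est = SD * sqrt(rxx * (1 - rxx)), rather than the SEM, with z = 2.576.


True score estimate = 0.78*58 + 0.22*70.3 = 60.706
SE_est = SD * sqrt(rxx * (1 - rxx)) = 8.07 * sqrt(0.78 * 0.22) = 8.07 * sqrt(0.1716) = 3.342968
CI = T_est +/- z * SE_est, so width = 2 * z * SE_est = 2 * 2.576 * 3.342968
Width = 17.223

17.223


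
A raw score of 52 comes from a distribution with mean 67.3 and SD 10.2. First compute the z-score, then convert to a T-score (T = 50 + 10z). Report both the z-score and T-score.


z = (X - mean) / SD = (52 - 67.3) / 10.2
z = -15.3 / 10.2
z = -1.5
T-score = T = 50 + 10z
Carry z at full precision (z = -15.3 / 10.2) into the conversion:
T-score = 50 + 10 * (-15.3 / 10.2) = 50 + -153 / 10.2
T-score = 50 + -15.0
T-score = 35.0

35.0


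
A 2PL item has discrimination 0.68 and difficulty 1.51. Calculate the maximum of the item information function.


For 2PL, max info at theta = b = 1.51
I_max = a^2 / 4 = 0.68^2 / 4
= 0.4624 / 4
I_max = 0.1156

0.1156


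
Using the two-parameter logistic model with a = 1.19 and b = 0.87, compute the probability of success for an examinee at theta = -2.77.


a*(theta - b) = 1.19 * (-2.77 - 0.87) = -4.3316
exp(--4.3316) = 76.0659
P = 1 / (1 + 76.0659)
P = 0.013

0.013


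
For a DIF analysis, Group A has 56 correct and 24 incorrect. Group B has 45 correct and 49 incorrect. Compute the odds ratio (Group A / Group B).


Odds_A = 56/24 = 2.3333
Odds_B = 45/49 = 0.9184
OR = Odds_A / Odds_B = 2.3333 / 0.9184
Exactly, OR = (56 * 49) / (24 * 45) = 2744 / 1080
OR = 2.5407

2.5407


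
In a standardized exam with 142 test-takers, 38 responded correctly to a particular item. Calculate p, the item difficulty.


Item difficulty p = number correct / total examinees
p = 38 / 142
p = 0.2676

0.2676


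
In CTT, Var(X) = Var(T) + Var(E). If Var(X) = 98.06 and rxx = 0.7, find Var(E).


var_true = rxx * var_obs = 0.7 * 98.06 = 68.642
var_error = var_obs - var_true
var_error = 98.06 - 68.642
var_error = 29.418

29.418


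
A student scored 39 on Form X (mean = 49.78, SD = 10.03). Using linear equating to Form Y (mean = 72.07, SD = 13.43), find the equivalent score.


slope = SD_Y / SD_X = 13.43 / 10.03 ~ 1.339
intercept = mean_Y - slope * mean_X = 72.07 - (13.43 / 10.03) * 49.78 ~ 5.4154
Y = slope * X + intercept. To avoid rounding drift from the rounded slope/intercept, evaluate the equivalent form Y = mean_Y + SD_Y * (X - mean_X) / SD_X at full precision:
Y = 72.07 + 13.43 * (39 - 49.78) / 10.03
Y = 72.07 - 13.43 * 10.78 / 10.03
Y = 72.07 - 144.7754 / 10.03
Y = 72.07 - 14.4342
Y = 57.6358

57.6358


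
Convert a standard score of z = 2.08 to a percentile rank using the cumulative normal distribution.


CDF(z) = 0.5 * (1 + erf(z/sqrt(2)))
erf(1.4708) = 0.9625
CDF = 0.9812
Percentile rank = 0.9812 * 100 = 98.12

98.12


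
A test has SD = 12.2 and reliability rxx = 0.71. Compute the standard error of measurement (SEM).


SEM = SD * sqrt(1 - rxx)
SEM = 12.2 * sqrt(1 - 0.71)
SEM = 12.2 * sqrt(0.29) = 12.2 * 0.538516
SEM = 6.5699

6.5699


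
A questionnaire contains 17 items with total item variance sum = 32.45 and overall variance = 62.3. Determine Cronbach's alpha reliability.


alpha = (k/(k-1)) * (1 - sum(si^2)/s_total^2)
= (17/16) * (1 - 32.45/62.3)
alpha = 0.5091

0.5091


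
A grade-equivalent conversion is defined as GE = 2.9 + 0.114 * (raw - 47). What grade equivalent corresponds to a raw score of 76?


raw - median = 76 - 47 = 29
slope * diff = 0.114 * 29 = 3.306
GE = 2.9 + 3.306
GE = 6.206

6.206


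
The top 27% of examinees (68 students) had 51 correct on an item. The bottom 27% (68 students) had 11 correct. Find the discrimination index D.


p_upper = 51/68 = 0.75
p_lower = 11/68 = 0.1618
D = 0.75 - 0.1618 = 0.5882

0.5882


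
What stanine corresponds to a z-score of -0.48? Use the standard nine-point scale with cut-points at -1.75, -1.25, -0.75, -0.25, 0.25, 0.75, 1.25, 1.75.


Stanine boundaries: [-1.75, -1.25, -0.75, -0.25, 0.25, 0.75, 1.25, 1.75]
z = -0.48
Check each boundary:
  z >= -1.75 -> could be stanine 2
  z >= -1.25 -> could be stanine 3
  z >= -0.75 -> could be stanine 4
  z < -0.25
  z < 0.25
  z < 0.75
  z < 1.25
  z < 1.75
Highest qualifying boundary gives stanine = 4

4


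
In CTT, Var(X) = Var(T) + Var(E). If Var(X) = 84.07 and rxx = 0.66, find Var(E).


var_true = rxx * var_obs = 0.66 * 84.07 = 55.4862
var_error = var_obs - var_true
var_error = 84.07 - 55.4862
var_error = 28.5838

28.5838


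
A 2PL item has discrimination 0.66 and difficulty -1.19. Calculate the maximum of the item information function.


For 2PL, max info at theta = b = -1.19
I_max = a^2 / 4 = 0.66^2 / 4
= 0.4356 / 4
I_max = 0.1089

0.1089


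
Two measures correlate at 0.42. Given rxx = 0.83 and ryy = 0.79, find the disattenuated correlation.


r_corrected = rxy / sqrt(rxx * ryy)
= 0.42 / sqrt(0.83 * 0.79)
= 0.42 / sqrt(0.6557)
= 0.42 / 0.809753
r_corrected = 0.5187

0.5187


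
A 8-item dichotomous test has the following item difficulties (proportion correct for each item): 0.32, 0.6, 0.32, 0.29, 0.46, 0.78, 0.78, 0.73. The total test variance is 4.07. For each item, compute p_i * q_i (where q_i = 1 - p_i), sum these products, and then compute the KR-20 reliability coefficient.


For each item, compute p_i * q_i:
  Item 1: 0.32 * 0.68 = 0.2176
  Item 2: 0.6 * 0.4 = 0.24
  Item 3: 0.32 * 0.68 = 0.2176
  Item 4: 0.29 * 0.71 = 0.2059
  Item 5: 0.46 * 0.54 = 0.2484
  Item 6: 0.78 * 0.22 = 0.1716
  Item 7: 0.78 * 0.22 = 0.1716
  Item 8: 0.73 * 0.27 = 0.1971
Sum(p_i * q_i) = 0.2176 + 0.24 + 0.2176 + 0.2059 + 0.2484 + 0.1716 + 0.1716 + 0.1971 = 1.6698
KR-20 = (k/(k-1)) * (1 - Sum(p_i*q_i) / Var_total)
= (8/7) * (1 - 1.6698/4.07)
= 1.1429 * 0.5897
KR-20 = 0.674

0.674


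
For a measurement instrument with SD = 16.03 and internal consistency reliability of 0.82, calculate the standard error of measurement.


SEM = SD * sqrt(1 - rxx)
SEM = 16.03 * sqrt(1 - 0.82)
SEM = 16.03 * sqrt(0.18) = 16.03 * 0.424264
SEM = 6.801

6.801


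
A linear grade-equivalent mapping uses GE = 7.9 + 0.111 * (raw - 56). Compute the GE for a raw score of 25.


raw - median = 25 - 56 = -31
slope * diff = 0.111 * -31 = -3.441
GE = 7.9 + -3.441
GE = 4.459

4.459


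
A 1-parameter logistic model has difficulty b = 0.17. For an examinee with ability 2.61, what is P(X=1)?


theta - b = 2.61 - 0.17 = 2.44
exp(-(theta - b)) = exp(-2.44) = 0.0872
P = 1 / (1 + 0.0872)
P = 0.9198

0.9198


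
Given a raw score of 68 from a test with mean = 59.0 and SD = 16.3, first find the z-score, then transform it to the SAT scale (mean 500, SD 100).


z = (X - mean) / SD = (68 - 59.0) / 16.3
z = 9.0 / 16.3
z = 0.5521
SAT-scale = SAT = 500 + 100z
Carry z at full precision (z = 9.0 / 16.3) into the conversion:
SAT-scale = 500 + 100 * (9.0 / 16.3) = 500 + 900 / 16.3
SAT-scale = 500 + 55.2147
SAT-scale = 555.2147

555.2147


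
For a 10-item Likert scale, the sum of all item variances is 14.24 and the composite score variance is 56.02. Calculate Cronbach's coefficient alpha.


alpha = (k/(k-1)) * (1 - sum(si^2)/s_total^2)
= (10/9) * (1 - 14.24/56.02)
alpha = 0.8287

0.8287


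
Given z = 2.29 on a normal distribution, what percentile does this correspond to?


CDF(z) = 0.5 * (1 + erf(z/sqrt(2)))
erf(1.6193) = 0.978
CDF = 0.989
Percentile rank = 0.989 * 100 = 98.9

98.9


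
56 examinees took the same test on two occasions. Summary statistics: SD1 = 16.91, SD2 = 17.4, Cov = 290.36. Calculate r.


r = cov(X,Y) / (SD_X * SD_Y)
r = 290.36 / (16.91 * 17.4)
r = 290.36 / 294.234
r = 0.9868

0.9868


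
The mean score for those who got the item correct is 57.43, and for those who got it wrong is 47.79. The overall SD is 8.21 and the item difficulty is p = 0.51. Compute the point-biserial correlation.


q = 1 - p = 0.49
rpb = ((M1 - M0) / SD) * sqrt(p * q)
rpb = ((57.43 - 47.79) / 8.21) * sqrt(0.51 * 0.49)
rpb = 0.587

0.587


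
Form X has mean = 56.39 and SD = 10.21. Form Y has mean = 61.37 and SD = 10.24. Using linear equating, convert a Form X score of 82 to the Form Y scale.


slope = SD_Y / SD_X = 10.24 / 10.21 ~ 1.0029
intercept = mean_Y - slope * mean_X = 61.37 - (10.24 / 10.21) * 56.39 ~ 4.8143
Y = slope * X + intercept. To avoid rounding drift from the rounded slope/intercept, evaluate the equivalent form Y = mean_Y + SD_Y * (X - mean_X) / SD_X at full precision:
Y = 61.37 + 10.24 * (82 - 56.39) / 10.21
Y = 61.37 + 10.24 * 25.61 / 10.21
Y = 61.37 + 262.2464 / 10.21
Y = 61.37 + 25.6852
Y = 87.0552

87.0552


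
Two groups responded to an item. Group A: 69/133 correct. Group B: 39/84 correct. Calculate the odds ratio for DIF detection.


Odds_A = 69/64 = 1.0781
Odds_B = 39/45 = 0.8667
OR = Odds_A / Odds_B = 1.0781 / 0.8667
Exactly, OR = (69 * 45) / (64 * 39) = 3105 / 2496
OR = 1.244

1.244


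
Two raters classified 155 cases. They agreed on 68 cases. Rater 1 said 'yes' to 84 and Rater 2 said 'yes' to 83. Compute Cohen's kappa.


P_o = 68/155 = 0.43871
P_e = (84*83 + 71*72) / 24025 = 0.502976
kappa = (P_o - P_e) / (1 - P_e)
kappa = (0.43871 - 0.502976) / (1 - 0.502976)
kappa = -0.1293

-0.1293


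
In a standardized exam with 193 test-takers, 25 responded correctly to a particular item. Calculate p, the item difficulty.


Item difficulty p = number correct / total examinees
p = 25 / 193
p = 0.1295

0.1295


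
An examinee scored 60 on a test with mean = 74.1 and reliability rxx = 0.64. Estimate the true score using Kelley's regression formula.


T_est = rxx * X + (1 - rxx) * mean
T_est = 0.64 * 60 + 0.36 * 74.1
T_est = 38.4 + 26.676
T_est = 65.076

65.076


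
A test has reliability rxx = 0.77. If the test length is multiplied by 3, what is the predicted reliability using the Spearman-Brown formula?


r_new = (n * rxx) / (1 + (n-1) * rxx)
r_new = (3 * 0.77) / (1 + 2 * 0.77)
r_new = 2.31 / 2.54
r_new = 0.9094

0.9094


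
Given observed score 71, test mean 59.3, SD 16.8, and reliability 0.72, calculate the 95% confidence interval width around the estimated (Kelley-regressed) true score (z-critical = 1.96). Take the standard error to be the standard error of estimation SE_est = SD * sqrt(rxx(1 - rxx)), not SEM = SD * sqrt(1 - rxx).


True score estimate = 0.72*71 + 0.28*59.3 = 67.724
SE_est = SD * sqrt(rxx * (1 - rxx)) = 16.8 * sqrt(0.72 * 0.28) = 16.8 * sqrt(0.2016) = 7.543181
CI = T_est +/- z * SE_est, so width = 2 * z * SE_est = 2 * 1.96 * 7.543181
Width = 29.5693

29.5693


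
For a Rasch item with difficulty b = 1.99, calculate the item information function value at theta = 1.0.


P = 1/(1+exp(-(1.0-1.99))) = 0.2709
I = P*(1-P) = 0.2709 * 0.7291
I = 0.1975

0.1975


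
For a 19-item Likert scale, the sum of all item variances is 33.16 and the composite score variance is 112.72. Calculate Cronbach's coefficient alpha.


alpha = (k/(k-1)) * (1 - sum(si^2)/s_total^2)
= (19/18) * (1 - 33.16/112.72)
alpha = 0.745

0.745


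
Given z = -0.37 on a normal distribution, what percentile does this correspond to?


CDF(z) = 0.5 * (1 + erf(z/sqrt(2)))
erf(-0.2616) = -0.2886
CDF = 0.3557
Percentile rank = 0.3557 * 100 = 35.57

35.57


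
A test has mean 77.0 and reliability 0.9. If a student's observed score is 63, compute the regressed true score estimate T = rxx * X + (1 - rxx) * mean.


T_est = rxx * X + (1 - rxx) * mean
T_est = 0.9 * 63 + 0.1 * 77.0
T_est = 56.7 + 7.7
T_est = 64.4

64.4


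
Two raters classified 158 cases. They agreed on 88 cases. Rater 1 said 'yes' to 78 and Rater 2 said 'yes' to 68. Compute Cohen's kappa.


P_o = 88/158 = 0.556962
P_e = (78*68 + 80*90) / 24964 = 0.500881
kappa = (P_o - P_e) / (1 - P_e)
kappa = (0.556962 - 0.500881) / (1 - 0.500881)
kappa = 0.1124

0.1124


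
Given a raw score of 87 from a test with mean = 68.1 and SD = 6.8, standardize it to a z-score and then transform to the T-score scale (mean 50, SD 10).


z = (X - mean) / SD = (87 - 68.1) / 6.8
z = 18.9 / 6.8
z = 2.7794
T-score = T = 50 + 10z
Carry z at full precision (z = 18.9 / 6.8) into the conversion:
T-score = 50 + 10 * (18.9 / 6.8) = 50 + 189 / 6.8
T-score = 50 + 27.7941
T-score = 77.7941

77.7941


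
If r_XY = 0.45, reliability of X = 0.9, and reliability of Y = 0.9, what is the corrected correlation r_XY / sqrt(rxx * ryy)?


r_corrected = rxy / sqrt(rxx * ryy)
= 0.45 / sqrt(0.9 * 0.9)
= 0.45 / sqrt(0.81)
= 0.45 / 0.9
r_corrected = 0.5

0.5


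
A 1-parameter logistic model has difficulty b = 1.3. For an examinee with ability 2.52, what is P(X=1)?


theta - b = 2.52 - 1.3 = 1.22
exp(-(theta - b)) = exp(-1.22) = 0.2952
P = 1 / (1 + 0.2952)
P = 0.7721

0.7721


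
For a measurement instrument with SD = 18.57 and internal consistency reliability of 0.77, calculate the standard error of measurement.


SEM = SD * sqrt(1 - rxx)
SEM = 18.57 * sqrt(1 - 0.77)
SEM = 18.57 * sqrt(0.23) = 18.57 * 0.479583
SEM = 8.9059

8.9059


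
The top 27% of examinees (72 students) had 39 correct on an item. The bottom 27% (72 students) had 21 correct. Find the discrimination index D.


p_upper = 39/72 = 0.5417
p_lower = 21/72 = 0.2917
D = 0.5417 - 0.2917 = 0.25

0.25


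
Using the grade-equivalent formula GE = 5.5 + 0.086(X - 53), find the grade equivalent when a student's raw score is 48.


raw - median = 48 - 53 = -5
slope * diff = 0.086 * -5 = -0.43
GE = 5.5 + -0.43
GE = 5.07

5.07


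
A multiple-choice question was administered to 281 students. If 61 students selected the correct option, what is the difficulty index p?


Item difficulty p = number correct / total examinees
p = 61 / 281
p = 0.2171

0.2171


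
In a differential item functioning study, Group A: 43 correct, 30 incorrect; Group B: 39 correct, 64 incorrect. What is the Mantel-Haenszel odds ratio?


Odds_A = 43/30 = 1.4333
Odds_B = 39/64 = 0.6094
OR = Odds_A / Odds_B = 1.4333 / 0.6094
Exactly, OR = (43 * 64) / (30 * 39) = 2752 / 1170
OR = 2.3521

2.3521


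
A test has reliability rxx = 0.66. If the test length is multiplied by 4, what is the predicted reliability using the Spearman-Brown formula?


r_new = (n * rxx) / (1 + (n-1) * rxx)
r_new = (4 * 0.66) / (1 + 3 * 0.66)
r_new = 2.64 / 2.98
r_new = 0.8859

0.8859


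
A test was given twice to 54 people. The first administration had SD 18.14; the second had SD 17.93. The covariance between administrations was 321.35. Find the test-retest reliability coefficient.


r = cov(X,Y) / (SD_X * SD_Y)
r = 321.35 / (18.14 * 17.93)
r = 321.35 / 325.2502
r = 0.988

0.988


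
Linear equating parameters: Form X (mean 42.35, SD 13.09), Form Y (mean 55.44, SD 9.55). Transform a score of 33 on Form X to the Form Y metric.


slope = SD_Y / SD_X = 9.55 / 13.09 ~ 0.7296
intercept = mean_Y - slope * mean_X = 55.44 - (9.55 / 13.09) * 42.35 ~ 24.5429
Y = slope * X + intercept. To avoid rounding drift from the rounded slope/intercept, evaluate the equivalent form Y = mean_Y + SD_Y * (X - mean_X) / SD_X at full precision:
Y = 55.44 + 9.55 * (33 - 42.35) / 13.09
Y = 55.44 - 9.55 * 9.35 / 13.09
Y = 55.44 - 89.2925 / 13.09
Y = 55.44 - 6.8214
Y = 48.6186

48.6186


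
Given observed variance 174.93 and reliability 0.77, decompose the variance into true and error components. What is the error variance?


var_true = rxx * var_obs = 0.77 * 174.93 = 134.6961
var_error = var_obs - var_true
var_error = 174.93 - 134.6961
var_error = 40.2339

40.2339


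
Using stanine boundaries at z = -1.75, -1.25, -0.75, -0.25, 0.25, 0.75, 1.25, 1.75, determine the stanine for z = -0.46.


Stanine boundaries: [-1.75, -1.25, -0.75, -0.25, 0.25, 0.75, 1.25, 1.75]
z = -0.46
Check each boundary:
  z >= -1.75 -> could be stanine 2
  z >= -1.25 -> could be stanine 3
  z >= -0.75 -> could be stanine 4
  z < -0.25
  z < 0.25
  z < 0.75
  z < 1.25
  z < 1.75
Highest qualifying boundary gives stanine = 4

4


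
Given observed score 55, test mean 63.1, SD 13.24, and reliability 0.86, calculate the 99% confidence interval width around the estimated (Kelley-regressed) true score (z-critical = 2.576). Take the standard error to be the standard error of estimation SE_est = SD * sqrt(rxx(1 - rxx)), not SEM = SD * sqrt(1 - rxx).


True score estimate = 0.86*55 + 0.14*63.1 = 56.134
SE_est = SD * sqrt(rxx * (1 - rxx)) = 13.24 * sqrt(0.86 * 0.14) = 13.24 * sqrt(0.1204) = 4.594108
CI = T_est +/- z * SE_est, so width = 2 * z * SE_est = 2 * 2.576 * 4.594108
Width = 23.6688

23.6688


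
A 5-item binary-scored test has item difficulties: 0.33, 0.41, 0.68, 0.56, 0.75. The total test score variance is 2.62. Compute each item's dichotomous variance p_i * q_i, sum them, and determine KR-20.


For each item, compute p_i * q_i:
  Item 1: 0.33 * 0.67 = 0.2211
  Item 2: 0.41 * 0.59 = 0.2419
  Item 3: 0.68 * 0.32 = 0.2176
  Item 4: 0.56 * 0.44 = 0.2464
  Item 5: 0.75 * 0.25 = 0.1875
Sum(p_i * q_i) = 0.2211 + 0.2419 + 0.2176 + 0.2464 + 0.1875 = 1.1145
KR-20 = (k/(k-1)) * (1 - Sum(p_i*q_i) / Var_total)
= (5/4) * (1 - 1.1145/2.62)
= 1.25 * 0.5746
KR-20 = 0.7183

0.7183


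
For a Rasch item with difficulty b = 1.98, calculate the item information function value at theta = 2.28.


P = 1/(1+exp(-(2.28-1.98))) = 0.5744
I = P*(1-P) = 0.5744 * 0.4256
I = 0.2445

0.2445


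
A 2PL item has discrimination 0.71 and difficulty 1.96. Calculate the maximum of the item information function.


For 2PL, max info at theta = b = 1.96
I_max = a^2 / 4 = 0.71^2 / 4
= 0.5041 / 4
I_max = 0.126

0.126


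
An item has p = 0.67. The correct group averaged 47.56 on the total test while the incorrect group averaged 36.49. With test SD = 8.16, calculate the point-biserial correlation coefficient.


q = 1 - p = 0.33
rpb = ((M1 - M0) / SD) * sqrt(p * q)
rpb = ((47.56 - 36.49) / 8.16) * sqrt(0.67 * 0.33)
rpb = 0.6379

0.6379


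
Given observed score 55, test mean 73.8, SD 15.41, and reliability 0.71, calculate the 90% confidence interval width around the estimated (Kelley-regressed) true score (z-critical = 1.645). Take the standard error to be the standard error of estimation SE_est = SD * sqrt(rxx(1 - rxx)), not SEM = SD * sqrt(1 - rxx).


True score estimate = 0.71*55 + 0.29*73.8 = 60.452
SE_est = SD * sqrt(rxx * (1 - rxx)) = 15.41 * sqrt(0.71 * 0.29) = 15.41 * sqrt(0.2059) = 6.992473
CI = T_est +/- z * SE_est, so width = 2 * z * SE_est = 2 * 1.645 * 6.992473
Width = 23.0052

23.0052


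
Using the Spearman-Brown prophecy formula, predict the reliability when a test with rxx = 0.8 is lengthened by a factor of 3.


r_new = (n * rxx) / (1 + (n-1) * rxx)
r_new = (3 * 0.8) / (1 + 2 * 0.8)
r_new = 2.4 / 2.6
r_new = 0.9231

0.9231


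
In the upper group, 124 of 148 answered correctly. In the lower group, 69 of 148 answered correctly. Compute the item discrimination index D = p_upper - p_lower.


p_upper = 124/148 = 0.8378
p_lower = 69/148 = 0.4662
D = 0.8378 - 0.4662 = 0.3716

0.3716


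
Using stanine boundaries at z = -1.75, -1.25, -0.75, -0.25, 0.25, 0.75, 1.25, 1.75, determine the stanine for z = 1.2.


Stanine boundaries: [-1.75, -1.25, -0.75, -0.25, 0.25, 0.75, 1.25, 1.75]
z = 1.2
Check each boundary:
  z >= -1.75 -> could be stanine 2
  z >= -1.25 -> could be stanine 3
  z >= -0.75 -> could be stanine 4
  z >= -0.25 -> could be stanine 5
  z >= 0.25 -> could be stanine 6
  z >= 0.75 -> could be stanine 7
  z < 1.25
  z < 1.75
Highest qualifying boundary gives stanine = 7

7


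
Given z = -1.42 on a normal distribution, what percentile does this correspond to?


CDF(z) = 0.5 * (1 + erf(z/sqrt(2)))
erf(-1.0041) = -0.8444
CDF = 0.0778
Percentile rank = 0.0778 * 100 = 7.78

7.78


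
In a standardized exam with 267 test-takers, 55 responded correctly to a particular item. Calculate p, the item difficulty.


Item difficulty p = number correct / total examinees
p = 55 / 267
p = 0.206

0.206


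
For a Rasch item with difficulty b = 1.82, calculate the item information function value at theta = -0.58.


P = 1/(1+exp(-(-0.58-1.82))) = 0.0832
I = P*(1-P) = 0.0832 * 0.9168
I = 0.0763

0.0763


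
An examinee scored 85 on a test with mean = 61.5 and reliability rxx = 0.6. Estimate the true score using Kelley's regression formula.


T_est = rxx * X + (1 - rxx) * mean
T_est = 0.6 * 85 + 0.4 * 61.5
T_est = 51.0 + 24.6
T_est = 75.6

75.6


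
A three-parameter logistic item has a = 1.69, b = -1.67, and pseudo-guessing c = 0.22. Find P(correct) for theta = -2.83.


logit = 1.69*(-2.83 - -1.67) = -1.9604
P* = 1/(1 + exp(--1.9604)) = 0.1234
P = 0.22 + (1 - 0.22) * 0.1234
P = 0.3163

0.3163


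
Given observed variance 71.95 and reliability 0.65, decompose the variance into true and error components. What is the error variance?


var_true = rxx * var_obs = 0.65 * 71.95 = 46.7675
var_error = var_obs - var_true
var_error = 71.95 - 46.7675
var_error = 25.1825

25.1825


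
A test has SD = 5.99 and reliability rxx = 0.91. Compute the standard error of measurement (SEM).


SEM = SD * sqrt(1 - rxx)
SEM = 5.99 * sqrt(1 - 0.91)
SEM = 5.99 * sqrt(0.09) = 5.99 * 0.3
SEM = 1.797

1.797


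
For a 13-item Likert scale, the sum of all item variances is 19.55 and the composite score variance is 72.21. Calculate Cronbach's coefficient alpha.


alpha = (k/(k-1)) * (1 - sum(si^2)/s_total^2)
= (13/12) * (1 - 19.55/72.21)
alpha = 0.79

0.79


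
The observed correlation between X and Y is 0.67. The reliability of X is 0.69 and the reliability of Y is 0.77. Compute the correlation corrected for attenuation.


r_corrected = rxy / sqrt(rxx * ryy)
= 0.67 / sqrt(0.69 * 0.77)
= 0.67 / sqrt(0.5313)
= 0.67 / 0.728903
r_corrected = 0.9192

0.9192


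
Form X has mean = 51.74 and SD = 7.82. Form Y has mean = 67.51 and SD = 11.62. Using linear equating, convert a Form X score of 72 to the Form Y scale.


slope = SD_Y / SD_X = 11.62 / 7.82 ~ 1.4859
intercept = mean_Y - slope * mean_X = 67.51 - (11.62 / 7.82) * 51.74 ~ -9.3722
Y = slope * X + intercept. To avoid rounding drift from the rounded slope/intercept, evaluate the equivalent form Y = mean_Y + SD_Y * (X - mean_X) / SD_X at full precision:
Y = 67.51 + 11.62 * (72 - 51.74) / 7.82
Y = 67.51 + 11.62 * 20.26 / 7.82
Y = 67.51 + 235.4212 / 7.82
Y = 67.51 + 30.105
Y = 97.615

97.615


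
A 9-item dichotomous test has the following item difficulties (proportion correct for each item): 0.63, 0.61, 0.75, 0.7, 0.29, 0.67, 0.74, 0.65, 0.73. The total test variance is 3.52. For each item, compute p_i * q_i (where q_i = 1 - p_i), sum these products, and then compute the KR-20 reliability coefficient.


For each item, compute p_i * q_i:
  Item 1: 0.63 * 0.37 = 0.2331
  Item 2: 0.61 * 0.39 = 0.2379
  Item 3: 0.75 * 0.25 = 0.1875
  Item 4: 0.7 * 0.3 = 0.21
  Item 5: 0.29 * 0.71 = 0.2059
  Item 6: 0.67 * 0.33 = 0.2211
  Item 7: 0.74 * 0.26 = 0.1924
  Item 8: 0.65 * 0.35 = 0.2275
  Item 9: 0.73 * 0.27 = 0.1971
Sum(p_i * q_i) = 0.2331 + 0.2379 + 0.1875 + 0.21 + 0.2059 + 0.2211 + 0.1924 + 0.2275 + 0.1971 = 1.9125
KR-20 = (k/(k-1)) * (1 - Sum(p_i*q_i) / Var_total)
= (9/8) * (1 - 1.9125/3.52)
= 1.125 * 0.4567
KR-20 = 0.5138

0.5138


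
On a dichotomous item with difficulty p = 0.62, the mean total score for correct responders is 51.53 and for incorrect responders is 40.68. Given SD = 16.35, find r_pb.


q = 1 - p = 0.38
rpb = ((M1 - M0) / SD) * sqrt(p * q)
rpb = ((51.53 - 40.68) / 16.35) * sqrt(0.62 * 0.38)
rpb = 0.3221

0.3221


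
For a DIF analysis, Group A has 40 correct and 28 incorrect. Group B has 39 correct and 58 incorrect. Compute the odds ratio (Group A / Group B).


Odds_A = 40/28 = 1.4286
Odds_B = 39/58 = 0.6724
OR = Odds_A / Odds_B = 1.4286 / 0.6724
Exactly, OR = (40 * 58) / (28 * 39) = 2320 / 1092
OR = 2.1245

2.1245


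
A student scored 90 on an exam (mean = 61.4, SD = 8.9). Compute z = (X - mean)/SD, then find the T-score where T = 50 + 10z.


z = (X - mean) / SD = (90 - 61.4) / 8.9
z = 28.6 / 8.9
z = 3.2135
T-score = T = 50 + 10z
Carry z at full precision (z = 28.6 / 8.9) into the conversion:
T-score = 50 + 10 * (28.6 / 8.9) = 50 + 286 / 8.9
T-score = 50 + 32.1348
T-score = 82.1348

82.1348


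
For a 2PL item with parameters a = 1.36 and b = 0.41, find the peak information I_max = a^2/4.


For 2PL, max info at theta = b = 0.41
I_max = a^2 / 4 = 1.36^2 / 4
= 1.8496 / 4
I_max = 0.4624

0.4624


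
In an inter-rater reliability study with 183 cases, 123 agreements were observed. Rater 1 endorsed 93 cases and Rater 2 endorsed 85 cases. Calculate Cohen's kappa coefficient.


P_o = 123/183 = 0.672131
P_e = (93*85 + 90*98) / 33489 = 0.499418
kappa = (P_o - P_e) / (1 - P_e)
kappa = (0.672131 - 0.499418) / (1 - 0.499418)
kappa = 0.345

0.345


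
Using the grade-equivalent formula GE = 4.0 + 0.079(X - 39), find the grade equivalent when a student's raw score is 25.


raw - median = 25 - 39 = -14
slope * diff = 0.079 * -14 = -1.106
GE = 4.0 + -1.106
GE = 2.894

2.894


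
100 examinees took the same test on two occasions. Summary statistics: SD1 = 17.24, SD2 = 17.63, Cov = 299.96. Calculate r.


r = cov(X,Y) / (SD_X * SD_Y)
r = 299.96 / (17.24 * 17.63)
r = 299.96 / 303.9412
r = 0.9869

0.9869


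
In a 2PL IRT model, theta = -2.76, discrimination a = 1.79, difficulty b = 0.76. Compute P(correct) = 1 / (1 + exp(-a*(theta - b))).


a*(theta - b) = 1.79 * (-2.76 - 0.76) = -6.3008
exp(--6.3008) = 545.0077
P = 1 / (1 + 545.0077)
P = 0.0018

0.0018


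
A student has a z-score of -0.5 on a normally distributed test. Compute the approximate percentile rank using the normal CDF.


CDF(z) = 0.5 * (1 + erf(z/sqrt(2)))
erf(-0.3536) = -0.3829
CDF = 0.3085
Percentile rank = 0.3085 * 100 = 30.85

30.85


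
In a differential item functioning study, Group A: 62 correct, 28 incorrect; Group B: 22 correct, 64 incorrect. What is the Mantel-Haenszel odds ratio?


Odds_A = 62/28 = 2.2143
Odds_B = 22/64 = 0.3438
OR = Odds_A / Odds_B = 2.2143 / 0.3438
Exactly, OR = (62 * 64) / (28 * 22) = 3968 / 616
OR = 6.4416

6.4416


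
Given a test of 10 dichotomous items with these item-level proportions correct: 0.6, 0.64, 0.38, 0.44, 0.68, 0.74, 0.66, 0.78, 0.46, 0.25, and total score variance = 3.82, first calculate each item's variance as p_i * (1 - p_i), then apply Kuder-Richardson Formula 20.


For each item, compute p_i * q_i:
  Item 1: 0.6 * 0.4 = 0.24
  Item 2: 0.64 * 0.36 = 0.2304
  Item 3: 0.38 * 0.62 = 0.2356
  Item 4: 0.44 * 0.56 = 0.2464
  Item 5: 0.68 * 0.32 = 0.2176
  Item 6: 0.74 * 0.26 = 0.1924
  Item 7: 0.66 * 0.34 = 0.2244
  Item 8: 0.78 * 0.22 = 0.1716
  Item 9: 0.46 * 0.54 = 0.2484
  Item 10: 0.25 * 0.75 = 0.1875
Sum(p_i * q_i) = 0.24 + 0.2304 + 0.2356 + 0.2464 + 0.2176 + 0.1924 + 0.2244 + 0.1716 + 0.2484 + 0.1875 = 2.1943
KR-20 = (k/(k-1)) * (1 - Sum(p_i*q_i) / Var_total)
= (10/9) * (1 - 2.1943/3.82)
= 1.1111 * 0.4256
KR-20 = 0.4729

0.4729


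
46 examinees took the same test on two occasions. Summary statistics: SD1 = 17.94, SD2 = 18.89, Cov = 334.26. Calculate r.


r = cov(X,Y) / (SD_X * SD_Y)
r = 334.26 / (17.94 * 18.89)
r = 334.26 / 338.8866
r = 0.9863

0.9863


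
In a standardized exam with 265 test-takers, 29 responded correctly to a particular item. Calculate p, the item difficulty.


Item difficulty p = number correct / total examinees
p = 29 / 265
p = 0.1094

0.1094


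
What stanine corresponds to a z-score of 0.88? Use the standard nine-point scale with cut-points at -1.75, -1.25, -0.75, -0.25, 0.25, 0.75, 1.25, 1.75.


Stanine boundaries: [-1.75, -1.25, -0.75, -0.25, 0.25, 0.75, 1.25, 1.75]
z = 0.88
Check each boundary:
  z >= -1.75 -> could be stanine 2
  z >= -1.25 -> could be stanine 3
  z >= -0.75 -> could be stanine 4
  z >= -0.25 -> could be stanine 5
  z >= 0.25 -> could be stanine 6
  z >= 0.75 -> could be stanine 7
  z < 1.25
  z < 1.75
Highest qualifying boundary gives stanine = 7

7


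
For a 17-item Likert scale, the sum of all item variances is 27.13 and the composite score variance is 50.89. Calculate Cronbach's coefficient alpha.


alpha = (k/(k-1)) * (1 - sum(si^2)/s_total^2)
= (17/16) * (1 - 27.13/50.89)
alpha = 0.4961

0.4961


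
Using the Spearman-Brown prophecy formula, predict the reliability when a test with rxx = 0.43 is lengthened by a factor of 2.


r_new = (n * rxx) / (1 + (n-1) * rxx)
r_new = (2 * 0.43) / (1 + 1 * 0.43)
r_new = 0.86 / 1.43
r_new = 0.6014

0.6014


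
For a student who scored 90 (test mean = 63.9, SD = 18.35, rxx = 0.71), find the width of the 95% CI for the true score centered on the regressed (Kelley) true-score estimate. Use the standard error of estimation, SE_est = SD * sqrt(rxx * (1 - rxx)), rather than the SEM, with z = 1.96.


True score estimate = 0.71*90 + 0.29*63.9 = 82.431
SE_est = SD * sqrt(rxx * (1 - rxx)) = 18.35 * sqrt(0.71 * 0.29) = 18.35 * sqrt(0.2059) = 8.326534
CI = T_est +/- z * SE_est, so width = 2 * z * SE_est = 2 * 1.96 * 8.326534
Width = 32.64

32.64


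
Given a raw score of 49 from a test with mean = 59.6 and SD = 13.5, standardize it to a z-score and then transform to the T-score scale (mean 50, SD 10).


z = (X - mean) / SD = (49 - 59.6) / 13.5
z = -10.6 / 13.5
z = -0.7852
T-score = T = 50 + 10z
Carry z at full precision (z = -10.6 / 13.5) into the conversion:
T-score = 50 + 10 * (-10.6 / 13.5) = 50 + -106 / 13.5
T-score = 50 + -7.8519
T-score = 42.1481

42.1481


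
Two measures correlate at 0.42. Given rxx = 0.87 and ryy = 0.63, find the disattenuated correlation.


r_corrected = rxy / sqrt(rxx * ryy)
= 0.42 / sqrt(0.87 * 0.63)
= 0.42 / sqrt(0.5481)
= 0.42 / 0.740338
r_corrected = 0.5673

0.5673


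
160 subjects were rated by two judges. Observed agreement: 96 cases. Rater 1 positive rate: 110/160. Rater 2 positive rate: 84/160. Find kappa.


P_o = 96/160 = 0.6
P_e = (110*84 + 50*76) / 25600 = 0.509375
kappa = (P_o - P_e) / (1 - P_e)
kappa = (0.6 - 0.509375) / (1 - 0.509375)
kappa = 0.1847

0.1847


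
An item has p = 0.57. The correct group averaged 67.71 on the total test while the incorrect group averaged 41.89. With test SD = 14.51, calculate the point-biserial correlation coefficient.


q = 1 - p = 0.43
rpb = ((M1 - M0) / SD) * sqrt(p * q)
rpb = ((67.71 - 41.89) / 14.51) * sqrt(0.57 * 0.43)
rpb = 0.881

0.881


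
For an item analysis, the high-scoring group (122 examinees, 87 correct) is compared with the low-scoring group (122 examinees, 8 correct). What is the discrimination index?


p_upper = 87/122 = 0.7131
p_lower = 8/122 = 0.0656
D = 0.7131 - 0.0656 = 0.6475

0.6475


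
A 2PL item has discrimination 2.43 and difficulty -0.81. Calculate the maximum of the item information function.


For 2PL, max info at theta = b = -0.81
I_max = a^2 / 4 = 2.43^2 / 4
= 5.9049 / 4
I_max = 1.4762

1.4762


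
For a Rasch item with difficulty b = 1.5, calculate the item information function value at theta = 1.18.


P = 1/(1+exp(-(1.18-1.5))) = 0.4207
I = P*(1-P) = 0.4207 * 0.5793
I = 0.2437

0.2437


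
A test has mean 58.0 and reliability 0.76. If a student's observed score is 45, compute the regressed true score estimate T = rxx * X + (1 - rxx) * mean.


T_est = rxx * X + (1 - rxx) * mean
T_est = 0.76 * 45 + 0.24 * 58.0
T_est = 34.2 + 13.92
T_est = 48.12

48.12


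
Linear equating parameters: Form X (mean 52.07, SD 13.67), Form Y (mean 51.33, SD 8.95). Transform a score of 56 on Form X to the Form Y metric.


slope = SD_Y / SD_X = 8.95 / 13.67 ~ 0.6547
intercept = mean_Y - slope * mean_X = 51.33 - (8.95 / 13.67) * 52.07 ~ 17.2388
Y = slope * X + intercept. To avoid rounding drift from the rounded slope/intercept, evaluate the equivalent form Y = mean_Y + SD_Y * (X - mean_X) / SD_X at full precision:
Y = 51.33 + 8.95 * (56 - 52.07) / 13.67
Y = 51.33 + 8.95 * 3.93 / 13.67
Y = 51.33 + 35.1735 / 13.67
Y = 51.33 + 2.573
Y = 53.903

53.903


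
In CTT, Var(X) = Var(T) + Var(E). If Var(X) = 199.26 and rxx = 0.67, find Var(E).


var_true = rxx * var_obs = 0.67 * 199.26 = 133.5042
var_error = var_obs - var_true
var_error = 199.26 - 133.5042
var_error = 65.7558

65.7558


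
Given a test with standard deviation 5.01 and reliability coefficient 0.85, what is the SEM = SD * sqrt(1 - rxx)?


SEM = SD * sqrt(1 - rxx)
SEM = 5.01 * sqrt(1 - 0.85)
SEM = 5.01 * sqrt(0.15) = 5.01 * 0.387298
SEM = 1.9404

1.9404


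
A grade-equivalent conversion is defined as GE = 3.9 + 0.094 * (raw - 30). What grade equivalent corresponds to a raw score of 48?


raw - median = 48 - 30 = 18
slope * diff = 0.094 * 18 = 1.692
GE = 3.9 + 1.692
GE = 5.592

5.592


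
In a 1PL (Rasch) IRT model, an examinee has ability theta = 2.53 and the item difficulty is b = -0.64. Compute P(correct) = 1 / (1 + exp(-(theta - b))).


theta - b = 2.53 - -0.64 = 3.17
exp(-(theta - b)) = exp(-3.17) = 0.042
P = 1 / (1 + 0.042)
P = 0.9597

0.9597


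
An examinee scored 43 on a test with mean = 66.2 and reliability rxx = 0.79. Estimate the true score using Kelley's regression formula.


T_est = rxx * X + (1 - rxx) * mean
T_est = 0.79 * 43 + 0.21 * 66.2
T_est = 33.97 + 13.902
T_est = 47.872

47.872


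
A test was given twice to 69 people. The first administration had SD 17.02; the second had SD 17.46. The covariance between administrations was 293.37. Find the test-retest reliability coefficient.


r = cov(X,Y) / (SD_X * SD_Y)
r = 293.37 / (17.02 * 17.46)
r = 293.37 / 297.1692
r = 0.9872

0.9872


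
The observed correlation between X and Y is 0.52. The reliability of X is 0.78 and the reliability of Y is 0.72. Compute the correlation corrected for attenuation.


r_corrected = rxy / sqrt(rxx * ryy)
= 0.52 / sqrt(0.78 * 0.72)
= 0.52 / sqrt(0.5616)
= 0.52 / 0.7494
r_corrected = 0.6939

0.6939


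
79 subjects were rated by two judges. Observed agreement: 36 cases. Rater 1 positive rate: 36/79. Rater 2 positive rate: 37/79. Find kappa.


P_o = 36/79 = 0.455696
P_e = (36*37 + 43*42) / 6241 = 0.502804
kappa = (P_o - P_e) / (1 - P_e)
kappa = (0.455696 - 0.502804) / (1 - 0.502804)
kappa = -0.0947

-0.0947


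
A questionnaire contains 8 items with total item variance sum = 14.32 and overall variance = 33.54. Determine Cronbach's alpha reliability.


alpha = (k/(k-1)) * (1 - sum(si^2)/s_total^2)
= (8/7) * (1 - 14.32/33.54)
alpha = 0.6549

0.6549


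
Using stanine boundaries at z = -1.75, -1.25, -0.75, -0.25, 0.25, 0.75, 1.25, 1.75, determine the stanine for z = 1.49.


Stanine boundaries: [-1.75, -1.25, -0.75, -0.25, 0.25, 0.75, 1.25, 1.75]
z = 1.49
Check each boundary:
  z >= -1.75 -> could be stanine 2
  z >= -1.25 -> could be stanine 3
  z >= -0.75 -> could be stanine 4
  z >= -0.25 -> could be stanine 5
  z >= 0.25 -> could be stanine 6
  z >= 0.75 -> could be stanine 7
  z >= 1.25 -> could be stanine 8
  z < 1.75
Highest qualifying boundary gives stanine = 8

8


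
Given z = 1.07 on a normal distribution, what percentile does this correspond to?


CDF(z) = 0.5 * (1 + erf(z/sqrt(2)))
erf(0.7566) = 0.7154
CDF = 0.8577
Percentile rank = 0.8577 * 100 = 85.77

85.77


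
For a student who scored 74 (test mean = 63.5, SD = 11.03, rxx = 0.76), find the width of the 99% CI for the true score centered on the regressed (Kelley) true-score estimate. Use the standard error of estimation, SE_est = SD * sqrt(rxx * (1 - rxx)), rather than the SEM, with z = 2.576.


True score estimate = 0.76*74 + 0.24*63.5 = 71.48
SE_est = SD * sqrt(rxx * (1 - rxx)) = 11.03 * sqrt(0.76 * 0.24) = 11.03 * sqrt(0.1824) = 4.710727
CI = T_est +/- z * SE_est, so width = 2 * z * SE_est = 2 * 2.576 * 4.710727
Width = 24.2697

24.2697


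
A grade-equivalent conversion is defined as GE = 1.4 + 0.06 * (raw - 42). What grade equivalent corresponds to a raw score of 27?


raw - median = 27 - 42 = -15
slope * diff = 0.06 * -15 = -0.9
GE = 1.4 + -0.9
GE = 0.5

0.5


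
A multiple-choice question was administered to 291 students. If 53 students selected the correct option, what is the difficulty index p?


Item difficulty p = number correct / total examinees
p = 53 / 291
p = 0.1821

0.1821


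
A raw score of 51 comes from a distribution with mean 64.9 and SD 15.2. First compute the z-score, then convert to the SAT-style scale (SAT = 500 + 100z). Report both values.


z = (X - mean) / SD = (51 - 64.9) / 15.2
z = -13.9 / 15.2
z = -0.9145
SAT-scale = SAT = 500 + 100z
Carry z at full precision (z = -13.9 / 15.2) into the conversion:
SAT-scale = 500 + 100 * (-13.9 / 15.2) = 500 + -1390 / 15.2
SAT-scale = 500 + -91.4474
SAT-scale = 408.5526

408.5526
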